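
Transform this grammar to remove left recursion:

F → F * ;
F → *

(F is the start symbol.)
F is directly left-recursive. The standard transformation for
  A → A α₁ | ... | A α_m | β₁ | ... | β_n
is
  A  → β₁ A' | ... | β_n A'
  A' → α₁ A' | ... | α_m A' | ε

F → * becomes F → * F'
F → F * ; becomes F' → * ; F'
Add F' → ε

Resulting grammar:
F → * F'
F' → * ; F'
F' → ε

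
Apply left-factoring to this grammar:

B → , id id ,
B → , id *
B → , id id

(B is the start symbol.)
Left-factoring transforms A → αβ₁ | αβ₂ into A → αA' and A' → β₁ | β₂
(α is the longest common prefix among the alternatives). Repeat until
no nonterminal has two alternatives with a common prefix.

Round 1: B has alternatives sharing prefix ', id'. Introduce B': B → , id B'
  Add: B' → id ,
  Add: B' → *
  Add: B' → id

Round 2: B' has alternatives sharing prefix 'id'. Introduce B'': B' → id B''
  Add: B'' → ,
  Add: B'' → ε

No remaining common prefixes — done.

Resulting grammar:
B → , id B'
B' → id B''
B'' → ,
B'' → ε
B' → *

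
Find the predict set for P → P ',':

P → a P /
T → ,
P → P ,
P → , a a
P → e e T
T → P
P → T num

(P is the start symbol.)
PREDICT(P → P ',') = (FIRST(RHS) \ {ε}) ∪ (FOLLOW(P) if ε ∈ FIRST(RHS), i.e. RHS ⇒* ε)
FIRST(P) = { ',', 'a', 'e' }
FIRST(P ',') = { ',', 'a', 'e' }
ε ∉ FIRST(P ','), so FOLLOW(P) is not added.
PREDICT(P → P ',') = { ',', 'a', 'e' }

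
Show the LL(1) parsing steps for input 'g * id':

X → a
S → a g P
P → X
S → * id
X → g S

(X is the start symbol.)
Stack is shown with the top on the left.

Stack   Input     Action
------------------------
X $     g * id $  output X → g S
g S $   g * id $  match 'g'
S $     * id $    output S → * id
* id $  * id $    match '*'
id $    id $      match 'id'
$       $         accept

The string is accepted.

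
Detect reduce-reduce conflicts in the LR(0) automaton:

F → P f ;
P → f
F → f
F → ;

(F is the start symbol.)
Augment with F' → F and build the canonical LR(0) collection (I0 = CLOSURE({[F' → . F]}), then GOTO on every symbol after a dot until no new states appear). It has 7 states:
  I0: { [F → . ;], [F → . P f ;], [F → . f], [F' → . F], [P → . f] }  — shift
  I1: { [F → ; .] }  — reduce
  I2: { [F' → F .] }  — accept
  I3: { [F → P . f ;] }  — shift
  I4: { [F → f .], [P → f .] }  — 2 reduces
  I5: { [F → P f . ;] }  — shift
  I6: { [F → P f ; .] }  — reduce

I4 contains complete items [F → f .], [P → f .] — reduce-reduce conflict.

Answer: Yes — I4: [F → f .] vs [P → f .]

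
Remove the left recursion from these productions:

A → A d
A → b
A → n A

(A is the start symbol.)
A is directly left-recursive. The standard transformation for
  A → A α₁ | ... | A α_m | β₁ | ... | β_n
is
  A  → β₁ A' | ... | β_n A'
  A' → α₁ A' | ... | α_m A' | ε

A → b becomes A → b A'
A → n A becomes A → n A A'
A → A d becomes A' → d A'
Add A' → ε

Resulting grammar:
A → b A'
A → n A A'
A' → d A'
A' → ε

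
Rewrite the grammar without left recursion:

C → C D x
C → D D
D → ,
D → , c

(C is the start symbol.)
C is directly left-recursive. The standard transformation for
  A → A α₁ | ... | A α_m | β₁ | ... | β_n
is
  A  → β₁ A' | ... | β_n A'
  A' → α₁ A' | ... | α_m A' | ε

C → D D becomes C → D D C'
C → C D x becomes C' → D x C'
Add C' → ε

Productions for other non-terminals are unchanged:
  D → ,
  D → , c

Resulting grammar:
C → D D C'
C' → D x C'
C' → ε
D → ,
D → , c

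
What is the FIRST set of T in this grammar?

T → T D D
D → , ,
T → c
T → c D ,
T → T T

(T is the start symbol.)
To compute FIRST(T), examine every production with T on the left-hand side, reading each right-hand side left to right until a non-nullable symbol is reached.

From T → T D D:
  - T is the symbol being defined: contributes nothing new
    T is not nullable, so stop
From T → c:
  - c is a terminal: add 'c' and stop
From T → c D ,:
  - c is a terminal: add 'c' and stop
From T → T T:
  - T is the symbol being defined: contributes nothing new
    T is not nullable, so stop

Collecting: FIRST(T) = { 'c' }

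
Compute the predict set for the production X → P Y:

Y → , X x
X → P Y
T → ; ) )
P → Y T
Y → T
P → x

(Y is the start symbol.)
PREDICT(X → P Y) = (FIRST(RHS) \ {ε}) ∪ (FOLLOW(X) if ε ∈ FIRST(RHS), i.e. RHS ⇒* ε)
FIRST(P) = { ',', ';', 'x' }
FIRST(P Y) = { ',', ';', 'x' }
ε ∉ FIRST(P Y), so FOLLOW(X) is not added.
PREDICT(X → P Y) = { ',', ';', 'x' }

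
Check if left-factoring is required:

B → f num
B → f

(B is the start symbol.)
Yes, B has productions with common prefix 'f'

Left-factoring is needed when two productions for the same non-terminal
share a common prefix on the right-hand side.

Productions for B:
  B → f num
  B → f

Found common prefix 'f' in productions for B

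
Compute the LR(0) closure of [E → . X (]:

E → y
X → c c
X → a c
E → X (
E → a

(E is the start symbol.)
{ [E → . X (], [X → . a c], [X → . c c] }

Start with: [E → . X (]
  [E → . X (] has the dot before X: add [X → . c c], [X → . a c]
No further items can be added.

CLOSURE = { [E → . X (], [X → . a c], [X → . c c] }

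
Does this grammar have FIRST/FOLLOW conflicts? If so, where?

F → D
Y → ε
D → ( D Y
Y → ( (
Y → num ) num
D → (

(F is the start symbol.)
Nullable non-terminals: Y.

Y: nullable alternative(s) Y → ε; FOLLOW(Y) = { $, '(', 'num' }
  Y → ε: FIRST \ {ε} = { } — this is the only nullable alternative, skip
  Y → ( (: FIRST \ {ε} = { '(' } — overlaps FOLLOW(Y) on { '(' }: CONFLICT
  Y → num ) num: FIRST \ {ε} = { 'num' } — overlaps FOLLOW(Y) on { 'num' }: CONFLICT

D, F have no nullable alternative, so no FIRST/FOLLOW check is needed there.

So the grammar has 2 FIRST/FOLLOW conflicts (marked CONFLICT above).

Answer: Yes. Y → '(' '(' with FOLLOW(Y) on { '(' }; Y → num ')' num with FOLLOW(Y) on { 'num' }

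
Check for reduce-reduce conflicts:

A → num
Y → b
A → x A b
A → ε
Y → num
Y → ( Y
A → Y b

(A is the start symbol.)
Augment with A' → A and build the canonical LR(0) collection (I0 = CLOSURE({[A' → . A]}), then GOTO on every symbol after a dot until no new states appear). It has 12 states:
  I0: { [A → . Y b], [A → . num], [A → . x A b], [A → .], [A' → . A], [Y → . ( Y], [Y → . b], [Y → . num] }  — shift, reduce
  I1: { [Y → ( . Y], [Y → . ( Y], [Y → . b], [Y → . num] }  — shift
  I2: { [A' → A .] }  — accept
  I3: { [A → Y . b] }  — shift
  I4: { [Y → b .] }  — reduce
  I5: { [A → num .], [Y → num .] }  — 2 reduces
  I6: { [A → . Y b], [A → . num], [A → . x A b], [A → .], [A → x . A b], [Y → . ( Y], [Y → . b], [Y → . num] }  — shift, reduce
  I7: { [A → x A . b] }  — shift
  I8: { [A → x A b .] }  — reduce
  I9: { [A → Y b .] }  — reduce
  I10: { [Y → ( Y .] }  — reduce
  I11: { [Y → num .] }  — reduce

I5 contains complete items [A → num .], [Y → num .] — reduce-reduce conflict.

Answer: Yes — I5: [A → num .] vs [Y → num .]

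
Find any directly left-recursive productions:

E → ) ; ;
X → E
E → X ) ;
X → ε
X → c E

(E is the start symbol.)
No direct left recursion

Direct left recursion occurs when N → N α for some non-terminal N (the right-hand side begins with the left-hand side itself).

E → ) ; ;: starts with ')'
X → E: starts with E
E → X ) ;: starts with X
X → ε: starts with ε
X → c E: starts with c

No direct left recursion found.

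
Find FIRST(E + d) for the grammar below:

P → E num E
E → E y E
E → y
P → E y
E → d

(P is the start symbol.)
FIRST sets of the non-terminals involved (from the grammar, by fixed-point iteration):
  FIRST(E) = { 'd', 'y' }

To compute FIRST(E + d), process the symbols left to right:
Symbol E is a non-terminal. Add FIRST(E) \ {ε} = { 'd', 'y' }
E is not nullable (ε ∉ FIRST(E)), so stop here.
FIRST(E + d) = { 'd', 'y' }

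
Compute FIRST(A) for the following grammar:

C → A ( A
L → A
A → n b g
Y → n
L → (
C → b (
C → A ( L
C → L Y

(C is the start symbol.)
{ 'n' }

From A → n b g:
  - n is a terminal: add 'n' and stop

Collecting: FIRST(A) = { 'n' }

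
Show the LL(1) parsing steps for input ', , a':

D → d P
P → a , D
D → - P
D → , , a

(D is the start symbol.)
Stack is shown with the top on the left.

Stack    Input    Action
------------------------
D $      , , a $  output D → , , a
, , a $  , , a $  match ','
, a $    , a $    match ','
a $      a $      match 'a'
$        $        accept

The string is accepted.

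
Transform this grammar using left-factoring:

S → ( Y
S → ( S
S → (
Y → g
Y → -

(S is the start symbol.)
S → ( S'
S' → Y
S' → S
S' → ε
Y → g
Y → -

Left-factoring transforms A → αβ₁ | αβ₂ into A → αA' and A' → β₁ | β₂
(α is the longest common prefix among the alternatives). Repeat until
no nonterminal has two alternatives with a common prefix.

Round 1: S has alternatives sharing prefix '('. Introduce S': S → ( S'
  Add: S' → Y
  Add: S' → S
  Add: S' → ε

No remaining common prefixes — done.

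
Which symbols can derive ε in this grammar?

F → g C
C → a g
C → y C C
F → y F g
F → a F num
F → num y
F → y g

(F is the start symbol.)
None

A non-terminal is nullable if it can derive ε (the empty string): either it has an ε-production, or it has a production whose right-hand side consists entirely of nullable non-terminals.

There are no ε-productions, so no non-terminal can derive ε.
No non-terminals are nullable.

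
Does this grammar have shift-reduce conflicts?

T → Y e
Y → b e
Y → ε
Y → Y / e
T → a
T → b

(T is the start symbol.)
A shift-reduce conflict occurs when an LR(0) state has both:
  - a complete (reduce) item [A → α .] (dot at the end), and
  - a shift item [B → β . c γ] (dot before a terminal).

Augment with T' → T and build the canonical LR(0) collection (I0 = CLOSURE({[T' → . T]}), then GOTO on every symbol after a dot until no new states appear). It has 9 states:
  I0: { [T → . Y e], [T → . a], [T → . b], [T' → . T], [Y → . Y / e], [Y → . b e], [Y → .] }  — shift, reduce
  I1: { [T' → T .] }  — accept
  I2: { [T → Y . e], [Y → Y . / e] }  — shift
  I3: { [T → a .] }  — reduce
  I4: { [T → b .], [Y → b . e] }  — shift, reduce
  I5: { [Y → b e .] }  — reduce
  I6: { [Y → Y / . e] }  — shift
  I7: { [T → Y e .] }  — reduce
  I8: { [Y → Y / e .] }  — reduce

I0 contains reduce item [Y → .] and shift items [T → . a], [T → . b], [Y → . b e] — shift-reduce conflict.
I4 contains reduce item [T → b .] and shift item [Y → b . e] — shift-reduce conflict.

Answer: Yes — I0: [Y → .] vs [T → . a]; I4: [T → b .] vs [Y → b . e]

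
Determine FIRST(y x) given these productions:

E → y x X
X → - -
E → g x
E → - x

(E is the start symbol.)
{ 'y' }

To compute FIRST(y x), process the symbols left to right:
Symbol y is a terminal. Add 'y' and stop.
FIRST(y x) = { 'y' }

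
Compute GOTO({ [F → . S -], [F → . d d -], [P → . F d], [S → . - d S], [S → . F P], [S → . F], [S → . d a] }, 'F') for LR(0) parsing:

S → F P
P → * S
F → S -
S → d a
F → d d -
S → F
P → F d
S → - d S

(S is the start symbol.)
{ [F → . S -], [F → . d d -], [P → . * S], [P → . F d], [P → F . d], [S → . - d S], [S → . F P], [S → . F], [S → . d a], [S → F . P], [S → F .] }

GOTO(I, 'F') = CLOSURE({ [A → αX.β] : [A → α.Xβ] ∈ I, X = 'F' })

Items with dot before 'F', with the dot advanced:
  [P → . F d] → [P → F . d]
  [S → . F] → [S → F .]
  [S → . F P] → [S → F . P]
Closure of the advanced items:
  [S → F . P] has the dot before P: add [P → . * S], [P → . F d]
  [P → . F d] has the dot before F: add [F → . S -], [F → . d d -]
  [F → . S -] has the dot before S: add [S → . F P], [S → . d a], [S → . F], [S → . - d S]

GOTO = { [F → . S -], [F → . d d -], [P → . * S], [P → . F d], [P → F . d], [S → . - d S], [S → . F P], [S → . F], [S → . d a], [S → F . P], [S → F .] }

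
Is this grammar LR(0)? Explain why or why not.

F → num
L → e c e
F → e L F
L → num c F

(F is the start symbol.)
A grammar is LR(0) if no state in the canonical LR(0) collection has:
  - both a shift item (dot before a terminal) and a complete item (shift-reduce conflict), or
  - two or more complete items (reduce-reduce conflict; the accept item [F' → F .] counts as a complete item here).

Augment with F' → F and build the canonical LR(0) collection (I0 = CLOSURE({[F' → . F]}), then GOTO on every symbol after a dot until no new states appear). It has 12 states:
  I0: { [F → . e L F], [F → . num], [F' → . F] }  — shift
  I1: { [F' → F .] }  — accept
  I2: { [F → e . L F], [L → . e c e], [L → . num c F] }  — shift
  I3: { [F → num .] }  — reduce
  I4: { [F → . e L F], [F → . num], [F → e L . F] }  — shift
  I5: { [L → e . c e] }  — shift
  I6: { [L → num . c F] }  — shift
  I7: { [F → . e L F], [F → . num], [L → num c . F] }  — shift
  I8: { [L → num c F .] }  — reduce
  I9: { [L → e c . e] }  — shift
  I10: { [L → e c e .] }  — reduce
  I11: { [F → e L F .] }  — reduce

Every state is either a pure shift/goto state or contains exactly one complete item and nothing to shift — no conflicts. The grammar is LR(0).

Answer: Yes, the grammar is LR(0)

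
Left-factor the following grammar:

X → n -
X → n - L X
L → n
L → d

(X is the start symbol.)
X → n - X'
X' → ε
X' → L X
L → n
L → d

Left-factoring transforms A → αβ₁ | αβ₂ into A → αA' and A' → β₁ | β₂
(α is the longest common prefix among the alternatives). Repeat until
no nonterminal has two alternatives with a common prefix.

Round 1: X has alternatives sharing prefix 'n -'. Introduce X': X → n - X'
  Add: X' → ε
  Add: X' → L X

No remaining common prefixes — done.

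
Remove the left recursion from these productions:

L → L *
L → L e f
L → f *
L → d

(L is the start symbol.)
L → f * L'
L → d L'
L' → * L'
L' → e f L'
L' → ε

L is directly left-recursive. The standard transformation for
  A → A α₁ | ... | A α_m | β₁ | ... | β_n
is
  A  → β₁ A' | ... | β_n A'
  A' → α₁ A' | ... | α_m A' | ε

L → f * becomes L → f * L'
L → d becomes L → d L'
L → L * becomes L' → * L'
L → L e f becomes L' → e f L'
Add L' → ε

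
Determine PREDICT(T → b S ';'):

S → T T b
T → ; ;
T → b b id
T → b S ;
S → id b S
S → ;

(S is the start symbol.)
{ 'b' }

PREDICT(T → b S ';') = (FIRST(RHS) \ {ε}) ∪ (FOLLOW(T) if ε ∈ FIRST(RHS), i.e. RHS ⇒* ε)
FIRST(b S ';') = { 'b' }
ε ∉ FIRST(b S ';'), so FOLLOW(T) is not added.
PREDICT(T → b S ';') = { 'b' }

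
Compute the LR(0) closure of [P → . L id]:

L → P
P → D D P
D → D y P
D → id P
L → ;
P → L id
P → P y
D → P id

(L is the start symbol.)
{ [D → . D y P], [D → . P id], [D → . id P], [L → . ;], [L → . P], [P → . D D P], [P → . L id], [P → . P y] }

To compute CLOSURE, for each item [A → α.Bβ] where B is a non-terminal, add [B → .γ] for all productions B → γ; repeat for the newly added items until nothing changes.

Start with: [P → . L id]
  [P → . L id] has the dot before L: add [L → . P], [L → . ;]
  [L → . P] has the dot before P: add [P → . D D P], [P → . P y]
  [P → . D D P] has the dot before D: add [D → . D y P], [D → . id P], [D → . P id]
No further items can be added.

CLOSURE = { [D → . D y P], [D → . P id], [D → . id P], [L → . ;], [L → . P], [P → . D D P], [P → . L id], [P → . P y] }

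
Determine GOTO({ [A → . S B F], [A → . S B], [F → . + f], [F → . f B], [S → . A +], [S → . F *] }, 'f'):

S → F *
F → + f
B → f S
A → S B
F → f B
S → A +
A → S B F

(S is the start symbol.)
GOTO(I, 'f') = CLOSURE({ [A → αX.β] : [A → α.Xβ] ∈ I, X = 'f' })

Items with dot before 'f', with the dot advanced:
  [F → . f B] → [F → f . B]
Closure of the advanced items:
  [F → f . B] has the dot before B: add [B → . f S]

GOTO = { [B → . f S], [F → f . B] }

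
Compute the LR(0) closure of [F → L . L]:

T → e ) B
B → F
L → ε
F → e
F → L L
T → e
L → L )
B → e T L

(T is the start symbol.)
{ [F → L . L], [L → . L )], [L → .] }

Start with: [F → L . L]
  [F → L . L] has the dot before L: add [L → .], [L → . L )]
No further items can be added.

CLOSURE = { [F → L . L], [L → . L )], [L → .] }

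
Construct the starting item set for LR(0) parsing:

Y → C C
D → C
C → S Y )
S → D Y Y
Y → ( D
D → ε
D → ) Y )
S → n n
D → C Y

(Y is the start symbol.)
{ [C → . S Y )], [D → . ) Y )], [D → . C Y], [D → . C], [D → .], [S → . D Y Y], [S → . n n], [Y → . ( D], [Y → . C C], [Y' → . Y] }

First, augment the grammar with Y' → Y
I₀ = CLOSURE({ [Y' → . Y] }):
  [Y' → . Y] has the dot before Y: add [Y → . C C], [Y → . ( D]
  [Y → . C C] has the dot before C: add [C → . S Y )]
  [C → . S Y )] has the dot before S: add [S → . D Y Y], [S → . n n]
  [S → . D Y Y] has the dot before D: add [D → . C], [D → .], [D → . ) Y )], [D → . C Y]
No further items can be added.

I₀ = { [C → . S Y )], [D → . ) Y )], [D → . C Y], [D → . C], [D → .], [S → . D Y Y], [S → . n n], [Y → . ( D], [Y → . C C], [Y' → . Y] }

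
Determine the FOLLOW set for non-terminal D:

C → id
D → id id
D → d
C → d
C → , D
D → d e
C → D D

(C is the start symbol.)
In C → , D: D is at the end, add FOLLOW(C)
In C → D D: D is followed by D, add FIRST(D) \ {ε} = { 'd', 'id' }
In C → D D: D is at the end, add FOLLOW(C)

The FOLLOW sets referred to above (computed the same way, to a fixed point):
  FOLLOW(C) = { $ }

Taking the union: FOLLOW(D) = { $, 'd', 'id' }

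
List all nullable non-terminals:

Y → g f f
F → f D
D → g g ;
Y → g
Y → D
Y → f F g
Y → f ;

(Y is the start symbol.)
A non-terminal is nullable if it can derive ε (the empty string): either it has an ε-production, or it has a production whose right-hand side consists entirely of nullable non-terminals.

There are no ε-productions, so no non-terminal can derive ε.
No non-terminals are nullable.

Answer: None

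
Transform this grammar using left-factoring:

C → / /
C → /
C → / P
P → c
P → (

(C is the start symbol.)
Left-factoring transforms A → αβ₁ | αβ₂ into A → αA' and A' → β₁ | β₂
(α is the longest common prefix among the alternatives). Repeat until
no nonterminal has two alternatives with a common prefix.

Round 1: C has alternatives sharing prefix '/'. Introduce C': C → / C'
  Add: C' → /
  Add: C' → ε
  Add: C' → P

No remaining common prefixes — done.

Resulting grammar:
C → / C'
C' → /
C' → ε
C' → P
P → c
P → (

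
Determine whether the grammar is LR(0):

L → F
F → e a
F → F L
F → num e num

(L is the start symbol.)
No. Shift-reduce conflict between [L → F .] and [F → . e a]

A grammar is LR(0) if no state in the canonical LR(0) collection has:
  - both a shift item (dot before a terminal) and a complete item (shift-reduce conflict), or
  - two or more complete items (reduce-reduce conflict; the accept item [L' → L .] counts as a complete item here).

Augment with L' → L and build the canonical LR(0) collection (I0 = CLOSURE({[L' → . L]}), then GOTO on every symbol after a dot until no new states appear). It has 9 states:
  I0: { [F → . F L], [F → . e a], [F → . num e num], [L → . F], [L' → . L] }  — shift
  I1: { [F → . F L], [F → . e a], [F → . num e num], [F → F . L], [L → . F], [L → F .] }  — shift, reduce
  I2: { [L' → L .] }  — accept
  I3: { [F → e . a] }  — shift
  I4: { [F → num . e num] }  — shift
  I5: { [F → num e . num] }  — shift
  I6: { [F → num e num .] }  — reduce
  I7: { [F → e a .] }  — reduce
  I8: { [F → F L .] }  — reduce

Conflict in state I1:
  Shift-reduce conflict between [L → F .] and [F → . e a]
So the grammar is NOT LR(0).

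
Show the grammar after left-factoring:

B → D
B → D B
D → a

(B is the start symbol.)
B → D B'
B' → ε
B' → B
D → a

Left-factoring transforms A → αβ₁ | αβ₂ into A → αA' and A' → β₁ | β₂
(α is the longest common prefix among the alternatives). Repeat until
no nonterminal has two alternatives with a common prefix.

Round 1: B has alternatives sharing prefix 'D'. Introduce B': B → D B'
  Add: B' → ε
  Add: B' → B

No remaining common prefixes — done.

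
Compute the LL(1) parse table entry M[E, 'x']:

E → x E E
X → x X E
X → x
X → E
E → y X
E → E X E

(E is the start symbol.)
E → x E E, E → E X E

To find M[E, 'x'], we find productions for E where 'x' is in the predict set (PREDICT(N → α) = (FIRST(α) \ {ε}) ∪ (FOLLOW(N) if α ⇒* ε)).

Relevant sets:
  FIRST(E) = { 'x', 'y' }

E → x E E: PREDICT = { 'x' }
  'x' is in predict set, so this production goes in M[E, 'x']
E → y X: PREDICT = { 'y' }
E → E X E: PREDICT = { 'x', 'y' }
  'x' is in predict set, so this production goes in M[E, 'x']

M[E, 'x'] = E → x E E, E → E X E  (a multiply-defined cell — the grammar is not LL(1))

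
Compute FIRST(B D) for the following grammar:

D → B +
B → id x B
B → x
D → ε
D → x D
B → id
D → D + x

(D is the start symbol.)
{ 'id', 'x' }

FIRST sets of the non-terminals involved (from the grammar, by fixed-point iteration):
  FIRST(B) = { 'id', 'x' }

To compute FIRST(B D), process the symbols left to right:
Symbol B is a non-terminal. Add FIRST(B) \ {ε} = { 'id', 'x' }
B is not nullable (ε ∉ FIRST(B)), so stop here.
FIRST(B D) = { 'id', 'x' }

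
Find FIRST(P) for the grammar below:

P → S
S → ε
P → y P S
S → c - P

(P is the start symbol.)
{ 'c', 'y', ε }

FIRST sets of the other non-terminals involved (by the same procedure, iterated to a fixed point):
  FIRST(S) = { 'c', ε }

From P → S:
  - S is a non-terminal: add FIRST(S) \ {ε} = { 'c' }
    S is nullable and nothing follows, so the whole right-hand side can vanish: ε ∈ FIRST(P)
From P → y P S:
  - y is a terminal: add 'y' and stop

Collecting: FIRST(P) = { 'c', 'y', ε }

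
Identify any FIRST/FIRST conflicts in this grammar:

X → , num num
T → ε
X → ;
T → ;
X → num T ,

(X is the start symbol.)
No FIRST/FIRST conflicts.

A FIRST/FIRST conflict occurs when two productions N → α and N → β for the same non-terminal have FIRST(α) ∩ FIRST(β) ≠ ∅ (with ε ∈ FIRST of a nullable right-hand side, so two nullable alternatives also conflict).

Productions for X:
  X → , num num: FIRST = { ',' }
  X → ;: FIRST = { ';' }
  X → num T ,: FIRST = { 'num' }
Productions for T:
  T → ε: FIRST = { ε }
  T → ;: FIRST = { ';' }

All alternatives of each non-terminal have pairwise disjoint FIRST sets.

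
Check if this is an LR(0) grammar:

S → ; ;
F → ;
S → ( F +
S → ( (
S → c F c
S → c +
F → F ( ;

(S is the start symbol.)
A grammar is LR(0) if no state in the canonical LR(0) collection has:
  - both a shift item (dot before a terminal) and a complete item (shift-reduce conflict), or
  - two or more complete items (reduce-reduce conflict; the accept item [S' → S .] counts as a complete item here).

Augment with S' → S and build the canonical LR(0) collection (I0 = CLOSURE({[S' → . S]}), then GOTO on every symbol after a dot until no new states appear). It has 15 states:
  I0: { [S → . ( (], [S → . ( F +], [S → . ; ;], [S → . c +], [S → . c F c], [S' → . S] }  — shift
  I1: { [F → . ;], [F → . F ( ;], [S → ( . (], [S → ( . F +] }  — shift
  I2: { [S → ; . ;] }  — shift
  I3: { [S' → S .] }  — accept
  I4: { [F → . ;], [F → . F ( ;], [S → c . +], [S → c . F c] }  — shift
  I5: { [S → c + .] }  — reduce
  I6: { [F → ; .] }  — reduce
  I7: { [F → F . ( ;], [S → c F . c] }  — shift
  I8: { [F → F ( . ;] }  — shift
  I9: { [S → c F c .] }  — reduce
  I10: { [F → F ( ; .] }  — reduce
  I11: { [S → ; ; .] }  — reduce
  I12: { [S → ( ( .] }  — reduce
  I13: { [F → F . ( ;], [S → ( F . +] }  — shift
  I14: { [S → ( F + .] }  — reduce

Every state is either a pure shift/goto state or contains exactly one complete item and nothing to shift — no conflicts. The grammar is LR(0).

Answer: Yes, the grammar is LR(0)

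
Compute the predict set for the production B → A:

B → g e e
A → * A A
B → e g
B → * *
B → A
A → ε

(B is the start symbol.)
PREDICT(B → A) = (FIRST(RHS) \ {ε}) ∪ (FOLLOW(B) if ε ∈ FIRST(RHS), i.e. RHS ⇒* ε)
FIRST(A) = { '*', ε }
FIRST(A) = { '*', ε }
ε ∈ FIRST(A) (the right-hand side is nullable), so add FOLLOW(B) = { $ }
PREDICT(B → A) = { $, '*' }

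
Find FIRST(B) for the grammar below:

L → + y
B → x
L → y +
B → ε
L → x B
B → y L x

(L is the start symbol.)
To compute FIRST(B), examine every production with B on the left-hand side, reading each right-hand side left to right until a non-nullable symbol is reached.

From B → x:
  - x is a terminal: add 'x' and stop
From B → ε:
  - ε-production, so ε ∈ FIRST(B)
From B → y L x:
  - y is a terminal: add 'y' and stop

Collecting: FIRST(B) = { 'x', 'y', ε }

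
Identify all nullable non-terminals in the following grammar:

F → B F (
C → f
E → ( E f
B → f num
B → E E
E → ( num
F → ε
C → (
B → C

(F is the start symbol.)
{ 'F' }

A non-terminal is nullable if it can derive ε (the empty string): either it has an ε-production, or it has a production whose right-hand side consists entirely of nullable non-terminals.

ε-productions: F → ε
So F is immediately nullable.
No further non-terminal can be added: every production for the remaining non-terminals contains a terminal or a non-nullable non-terminal.
Nullable = { 'F' }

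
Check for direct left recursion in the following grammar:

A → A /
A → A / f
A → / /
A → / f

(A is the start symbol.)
Direct left recursion occurs when N → N α for some non-terminal N (the right-hand side begins with the left-hand side itself).

A → A /: LEFT RECURSIVE (starts with A)
A → A / f: LEFT RECURSIVE (starts with A)
A → / /: starts with '/'
A → / f: starts with '/'

The grammar has direct left recursion on: A.

Answer: Yes, A is left-recursive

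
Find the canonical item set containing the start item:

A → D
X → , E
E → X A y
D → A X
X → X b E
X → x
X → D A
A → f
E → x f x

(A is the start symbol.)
First, augment the grammar with A' → A
I₀ = CLOSURE({ [A' → . A] }):
  [A' → . A] has the dot before A: add [A → . D], [A → . f]
  [A → . D] has the dot before D: add [D → . A X]
No further items can be added.

I₀ = { [A → . D], [A → . f], [A' → . A], [D → . A X] }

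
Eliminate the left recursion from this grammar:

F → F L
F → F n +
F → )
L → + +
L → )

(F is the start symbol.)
F is directly left-recursive. The standard transformation for
  A → A α₁ | ... | A α_m | β₁ | ... | β_n
is
  A  → β₁ A' | ... | β_n A'
  A' → α₁ A' | ... | α_m A' | ε

F → ) becomes F → ) F'
F → F L becomes F' → L F'
F → F n + becomes F' → n + F'
Add F' → ε

Productions for other non-terminals are unchanged:
  L → + +
  L → )

Resulting grammar:
F → ) F'
F' → L F'
F' → n + F'
F' → ε
L → + +
L → )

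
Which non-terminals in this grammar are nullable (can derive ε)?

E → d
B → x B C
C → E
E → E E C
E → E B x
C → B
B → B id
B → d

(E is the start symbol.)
None

There are no ε-productions, so no non-terminal can derive ε.
No non-terminals are nullable.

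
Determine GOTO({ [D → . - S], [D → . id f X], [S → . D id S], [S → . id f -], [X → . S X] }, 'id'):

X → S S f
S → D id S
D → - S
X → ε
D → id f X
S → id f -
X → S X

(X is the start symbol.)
GOTO(I, 'id') = CLOSURE({ [A → αX.β] : [A → α.Xβ] ∈ I, X = 'id' })

Items with dot before 'id', with the dot advanced:
  [D → . id f X] → [D → id . f X]
  [S → . id f -] → [S → id . f -]
Closure adds nothing (no advanced item has the dot before a non-terminal).

GOTO = { [D → id . f X], [S → id . f -] }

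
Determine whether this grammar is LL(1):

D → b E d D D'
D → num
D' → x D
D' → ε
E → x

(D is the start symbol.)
A grammar is LL(1) if for each non-terminal N with multiple productions, the predict sets of those productions are pairwise disjoint, where PREDICT(N → α) = (FIRST(α) \ {ε}) ∪ (FOLLOW(N) if α ⇒* ε).

Relevant sets:
  FOLLOW(D') = { $, 'x' }

For D:
  PREDICT(D → b E d D D') = { 'b' }
  PREDICT(D → num) = { 'num' }
For D':
  PREDICT(D' → x D) = { 'x' }
  PREDICT(D' → ε) = { $, 'x' }
E has a single production, so nothing to check there.

Conflict found: Predict set conflict for D': { 'x' }
The grammar is NOT LL(1).

Answer: No. Predict set conflict for D': { 'x' }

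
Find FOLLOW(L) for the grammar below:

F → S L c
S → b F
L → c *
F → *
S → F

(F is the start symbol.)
To compute FOLLOW(L), find every occurrence of L on a right-hand side N → α L β: add FIRST(β) \ {ε}, and if β is empty or nullable also add FOLLOW(N). Iterate to a fixed point.

In F → S L c: L is followed by c, add FIRST(c) \ {ε} = { 'c' }

Taking the union: FOLLOW(L) = { 'c' }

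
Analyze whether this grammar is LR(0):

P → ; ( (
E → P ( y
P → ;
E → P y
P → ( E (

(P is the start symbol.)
No. Shift-reduce conflict between [P → ; .] and [P → ; . ( (]

A grammar is LR(0) if no state in the canonical LR(0) collection has:
  - both a shift item (dot before a terminal) and a complete item (shift-reduce conflict), or
  - two or more complete items (reduce-reduce conflict; the accept item [P' → P .] counts as a complete item here).

Augment with P' → P and build the canonical LR(0) collection (I0 = CLOSURE({[P' → . P]}), then GOTO on every symbol after a dot until no new states appear). It has 12 states:
  I0: { [P → . ( E (], [P → . ; ( (], [P → . ;], [P' → . P] }  — shift
  I1: { [E → . P ( y], [E → . P y], [P → ( . E (], [P → . ( E (], [P → . ; ( (], [P → . ;] }  — shift
  I2: { [P → ; . ( (], [P → ; .] }  — shift, reduce
  I3: { [P' → P .] }  — accept
  I4: { [P → ; ( . (] }  — shift
  I5: { [P → ; ( ( .] }  — reduce
  I6: { [P → ( E . (] }  — shift
  I7: { [E → P . ( y], [E → P . y] }  — shift
  I8: { [E → P ( . y] }  — shift
  I9: { [E → P y .] }  — reduce
  I10: { [E → P ( y .] }  — reduce
  I11: { [P → ( E ( .] }  — reduce

Conflict in state I2:
  Shift-reduce conflict between [P → ; .] and [P → ; . ( (]
So the grammar is NOT LR(0).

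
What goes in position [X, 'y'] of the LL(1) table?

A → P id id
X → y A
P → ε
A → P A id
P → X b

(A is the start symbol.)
X → y A

To find M[X, 'y'], we find productions for X where 'y' is in the predict set (PREDICT(N → α) = (FIRST(α) \ {ε}) ∪ (FOLLOW(N) if α ⇒* ε)).

X → y A: PREDICT = { 'y' }
  'y' is in predict set, so this production goes in M[X, 'y']

M[X, 'y'] = X → y A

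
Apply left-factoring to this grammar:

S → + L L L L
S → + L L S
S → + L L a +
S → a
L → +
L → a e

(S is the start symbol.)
Left-factoring transforms A → αβ₁ | αβ₂ into A → αA' and A' → β₁ | β₂
(α is the longest common prefix among the alternatives). Repeat until
no nonterminal has two alternatives with a common prefix.

Round 1: S has alternatives sharing prefix '+ L L'. Introduce S': S → + L L S'
  Add: S' → L L
  Add: S' → S
  Add: S' → a +

No remaining common prefixes — done.

Resulting grammar:
S → + L L S'
S' → L L
S' → S
S' → a +
S → a
L → +
L → a e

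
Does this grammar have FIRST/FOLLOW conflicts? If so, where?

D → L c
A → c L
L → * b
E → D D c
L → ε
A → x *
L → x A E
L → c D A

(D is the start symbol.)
Yes. L → '*' b with FOLLOW(L) on { '*' }; L → x A E with FOLLOW(L) on { 'x' }; L → c D A with FOLLOW(L) on { 'c' }

A FIRST/FOLLOW conflict occurs when a non-terminal N has a nullable alternative N → β (β ⇒* ε) and another alternative N → α with FIRST(α) ∩ FOLLOW(N) ≠ ∅: on such a lookahead the parser cannot decide between expanding α and letting N vanish via β.

Nullable non-terminals: L.

L: nullable alternative(s) L → ε; FOLLOW(L) = { '*', 'c', 'x' }
  L → * b: FIRST \ {ε} = { '*' } — overlaps FOLLOW(L) on { '*' }: CONFLICT
  L → ε: FIRST \ {ε} = { } — this is the only nullable alternative, skip
  L → x A E: FIRST \ {ε} = { 'x' } — overlaps FOLLOW(L) on { 'x' }: CONFLICT
  L → c D A: FIRST \ {ε} = { 'c' } — overlaps FOLLOW(L) on { 'c' }: CONFLICT

A, D, E have no nullable alternative, so no FIRST/FOLLOW check is needed there.

So the grammar has 3 FIRST/FOLLOW conflicts (marked CONFLICT above).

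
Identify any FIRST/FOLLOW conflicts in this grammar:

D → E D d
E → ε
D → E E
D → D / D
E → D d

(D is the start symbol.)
Yes. D → E D d with FOLLOW(D) on { '/', 'd' }; D → D '/' D with FOLLOW(D) on { '/', 'd' }; E → D d with FOLLOW(E) on { '/', 'd' }

Nullable non-terminals: D, E.
FIRST sets used below: FIRST(E) = { '/', 'd', ε }, FIRST(D) = { '/', 'd', ε }

D: nullable alternative(s) D → E E; FOLLOW(D) = { $, '/', 'd' }
  D → E D d: FIRST \ {ε} = { '/', 'd' } — overlaps FOLLOW(D) on { '/', 'd' }: CONFLICT
  D → E E: FIRST \ {ε} = { '/', 'd' } — this is the only nullable alternative, skip
  D → D / D: FIRST \ {ε} = { '/', 'd' } — overlaps FOLLOW(D) on { '/', 'd' }: CONFLICT

E: nullable alternative(s) E → ε; FOLLOW(E) = { $, '/', 'd' }
  E → ε: FIRST \ {ε} = { } — this is the only nullable alternative, skip
  E → D d: FIRST \ {ε} = { '/', 'd' } — overlaps FOLLOW(E) on { '/', 'd' }: CONFLICT

So the grammar has 3 FIRST/FOLLOW conflicts (marked CONFLICT above).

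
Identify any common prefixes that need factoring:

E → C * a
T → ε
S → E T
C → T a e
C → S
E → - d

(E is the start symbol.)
No, left-factoring is not needed

Left-factoring is needed when two productions for the same non-terminal
share a common prefix on the right-hand side.

Productions for E:
  E → C * a
  E → - d
Productions for C:
  C → T a e
  C → S

No common prefixes found.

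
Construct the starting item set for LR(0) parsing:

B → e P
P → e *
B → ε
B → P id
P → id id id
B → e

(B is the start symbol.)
First, augment the grammar with B' → B
I₀ = CLOSURE({ [B' → . B] }):
  [B' → . B] has the dot before B: add [B → . e P], [B → .], [B → . P id], [B → . e]
  [B → . P id] has the dot before P: add [P → . e *], [P → . id id id]
No further items can be added.

I₀ = { [B → . P id], [B → . e P], [B → . e], [B → .], [B' → . B], [P → . e *], [P → . id id id] }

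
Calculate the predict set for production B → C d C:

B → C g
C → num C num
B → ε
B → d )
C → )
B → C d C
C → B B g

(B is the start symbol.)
{ ')', 'd', 'g', 'num' }

PREDICT(B → C d C) = (FIRST(RHS) \ {ε}) ∪ (FOLLOW(B) if ε ∈ FIRST(RHS), i.e. RHS ⇒* ε)
FIRST(C) = { ')', 'd', 'g', 'num' }
FIRST(C d C) = { ')', 'd', 'g', 'num' }
ε ∉ FIRST(C d C), so FOLLOW(B) is not added.
PREDICT(B → C d C) = { ')', 'd', 'g', 'num' }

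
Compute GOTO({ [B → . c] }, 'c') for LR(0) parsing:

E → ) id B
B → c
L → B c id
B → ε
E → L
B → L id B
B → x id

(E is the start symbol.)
{ [B → c .] }

GOTO(I, 'c') = CLOSURE({ [A → αX.β] : [A → α.Xβ] ∈ I, X = 'c' })

Items with dot before 'c', with the dot advanced:
  [B → . c] → [B → c .]
Closure adds nothing (no advanced item has the dot before a non-terminal).

GOTO = { [B → c .] }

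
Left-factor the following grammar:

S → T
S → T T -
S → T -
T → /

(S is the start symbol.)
Left-factoring transforms A → αβ₁ | αβ₂ into A → αA' and A' → β₁ | β₂
(α is the longest common prefix among the alternatives). Repeat until
no nonterminal has two alternatives with a common prefix.

Round 1: S has alternatives sharing prefix 'T'. Introduce S': S → T S'
  Add: S' → ε
  Add: S' → T -
  Add: S' → -

No remaining common prefixes — done.

Resulting grammar:
S → T S'
S' → ε
S' → T -
S' → -
T → /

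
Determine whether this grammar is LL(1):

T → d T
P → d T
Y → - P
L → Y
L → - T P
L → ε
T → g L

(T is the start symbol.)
Relevant sets:
  FIRST(Y) = { '-' }
  FOLLOW(L) = { $, 'd' }

For T:
  PREDICT(T → d T) = { 'd' }
  PREDICT(T → g L) = { 'g' }
For L:
  PREDICT(L → Y) = { '-' }
  PREDICT(L → '-' T P) = { '-' }
  PREDICT(L → ε) = { $, 'd' }
P, Y have a single production, so nothing to check there.

Conflict found: Predict set conflict for L: { '-' }
The grammar is NOT LL(1).

Answer: No. Predict set conflict for L: { '-' }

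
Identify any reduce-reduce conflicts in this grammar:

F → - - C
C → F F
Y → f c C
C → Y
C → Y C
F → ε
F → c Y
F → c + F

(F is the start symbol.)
Yes — I10: [C → Y .] vs [F → .]

Augment with F' → F and build the canonical LR(0) collection (I0 = CLOSURE({[F' → . F]}), then GOTO on every symbol after a dot until no new states appear). It has 16 states:
  I0: { [F → . - - C], [F → . c + F], [F → . c Y], [F → .], [F' → . F] }  — shift, reduce
  I1: { [F → - . - C] }  — shift
  I2: { [F' → F .] }  — accept
  I3: { [F → c . + F], [F → c . Y], [Y → . f c C] }  — shift
  I4: { [F → . - - C], [F → . c + F], [F → . c Y], [F → .], [F → c + . F] }  — shift, reduce
  I5: { [F → c Y .] }  — reduce
  I6: { [Y → f . c C] }  — shift
  I7: { [C → . F F], [C → . Y C], [C → . Y], [F → . - - C], [F → . c + F], [F → . c Y], [F → .], [Y → . f c C], [Y → f c . C] }  — shift, reduce
  I8: { [Y → f c C .] }  — reduce
  I9: { [C → F . F], [F → . - - C], [F → . c + F], [F → . c Y], [F → .] }  — shift, reduce
  I10: { [C → . F F], [C → . Y C], [C → . Y], [C → Y . C], [C → Y .], [F → . - - C], [F → . c + F], [F → . c Y], [F → .], [Y → . f c C] }  — shift, 2 reduces
  I11: { [C → Y C .] }  — reduce
  I12: { [C → F F .] }  — reduce
  I13: { [F → c + F .] }  — reduce
  I14: { [C → . F F], [C → . Y C], [C → . Y], [F → - - . C], [F → . - - C], [F → . c + F], [F → . c Y], [F → .], [Y → . f c C] }  — shift, reduce
  I15: { [F → - - C .] }  — reduce

I10 contains complete items [C → Y .], [F → .] — reduce-reduce conflict.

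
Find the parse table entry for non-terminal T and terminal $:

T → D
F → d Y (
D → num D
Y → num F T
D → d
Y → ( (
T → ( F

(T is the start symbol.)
Empty (error entry)

To find M[T, $], we find productions for T where $ is in the predict set (PREDICT(N → α) = (FIRST(α) \ {ε}) ∪ (FOLLOW(N) if α ⇒* ε)).

Relevant sets:
  FIRST(D) = { 'd', 'num' }

T → D: PREDICT = { 'd', 'num' }
T → ( F: PREDICT = { '(' }

M[T, $] is empty (no production applies)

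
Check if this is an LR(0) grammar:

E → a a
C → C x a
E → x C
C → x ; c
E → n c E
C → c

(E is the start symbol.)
No. Shift-reduce conflict between [E → x C .] and [C → C . x a]

A grammar is LR(0) if no state in the canonical LR(0) collection has:
  - both a shift item (dot before a terminal) and a complete item (shift-reduce conflict), or
  - two or more complete items (reduce-reduce conflict; the accept item [E' → E .] counts as a complete item here).

Augment with E' → E and build the canonical LR(0) collection (I0 = CLOSURE({[E' → . E]}), then GOTO on every symbol after a dot until no new states appear). It has 15 states:
  I0: { [E → . a a], [E → . n c E], [E → . x C], [E' → . E] }  — shift
  I1: { [E' → E .] }  — accept
  I2: { [E → a . a] }  — shift
  I3: { [E → n . c E] }  — shift
  I4: { [C → . C x a], [C → . c], [C → . x ; c], [E → x . C] }  — shift
  I5: { [C → C . x a], [E → x C .] }  — shift, reduce
  I6: { [C → c .] }  — reduce
  I7: { [C → x . ; c] }  — shift
  I8: { [C → x ; . c] }  — shift
  I9: { [C → x ; c .] }  — reduce
  I10: { [C → C x . a] }  — shift
  I11: { [C → C x a .] }  — reduce
  I12: { [E → . a a], [E → . n c E], [E → . x C], [E → n c . E] }  — shift
  I13: { [E → n c E .] }  — reduce
  I14: { [E → a a .] }  — reduce

Conflict in state I5:
  Shift-reduce conflict between [E → x C .] and [C → C . x a]
So the grammar is NOT LR(0).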